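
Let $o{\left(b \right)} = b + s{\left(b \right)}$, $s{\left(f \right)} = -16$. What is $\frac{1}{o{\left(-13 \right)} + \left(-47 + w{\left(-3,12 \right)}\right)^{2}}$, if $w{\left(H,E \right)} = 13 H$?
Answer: $\frac{1}{7367} \approx 0.00013574$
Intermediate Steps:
$o{\left(b \right)} = -16 + b$ ($o{\left(b \right)} = b - 16 = -16 + b$)
$\frac{1}{o{\left(-13 \right)} + \left(-47 + w{\left(-3,12 \right)}\right)^{2}} = \frac{1}{\left(-16 - 13\right) + \left(-47 + 13 \left(-3\right)\right)^{2}} = \frac{1}{-29 + \left(-47 - 39\right)^{2}} = \frac{1}{-29 + \left(-86\right)^{2}} = \frac{1}{-29 + 7396} = \frac{1}{7367}$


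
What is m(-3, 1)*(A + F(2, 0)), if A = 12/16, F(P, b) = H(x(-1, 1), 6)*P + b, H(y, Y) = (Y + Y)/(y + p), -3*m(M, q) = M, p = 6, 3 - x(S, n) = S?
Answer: 63/20 ≈ 3.1500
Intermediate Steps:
x(S, n) = 3 - S
m(M, q) = -M/3
H(y, Y) = 2*Y/(6 + y) (H(y, Y) = (Y + Y)/(y + 6) = (2*Y)/(6 + y) = 2*Y/(6 + y))
F(P, b) = b + 6*P/5 (F(P, b) = (2*6/(6 + (3 - 1*(-1))))*P + b = (2*6/(6 + (3 + 1)))*P + b = (2*6/(6 + 4))*P + b = (2*6/10)*P + b = (2*6*(1/10))*P + b = 6*P/5 + b = b + 6*P/5)
A = 3/4 (A = 12*(1/16) = 3/4 ≈ 0.75000)
m(-3, 1)*(A + F(2, 0)) = (-1/3*(-3))*(3/4 + (0 + (6/5)*2)) = 1*(3/4 + (0 + 12/5)) = 1*(3/4 + 12/5) = 1*(63/20) = 63/20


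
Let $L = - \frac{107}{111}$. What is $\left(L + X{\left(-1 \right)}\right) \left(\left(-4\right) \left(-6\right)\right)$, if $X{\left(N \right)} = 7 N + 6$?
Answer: $- \frac{1744}{37} \approx -47.135$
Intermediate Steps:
$X{\left(N \right)} = 6 + 7 N$
$L = - \frac{107}{111}$ ($L = \left(-107\right) \frac{1}{111} = - \frac{107}{111} \approx -0.96396$)
$\left(L + X{\left(-1 \right)}\right) \left(\left(-4\right) \left(-6\right)\right) = \left(- \frac{107}{111} + \left(6 + 7 \left(-1\right)\right)\right) \left(\left(-4\right) \left(-6\right)\right) = \left(- \frac{107}{111} + \left(6 - 7\right)\right) 24 = \left(- \frac{107}{111} - 1\right) 24 = \left(- \frac{218}{111}\right) 24 = - \frac{1744}{37}$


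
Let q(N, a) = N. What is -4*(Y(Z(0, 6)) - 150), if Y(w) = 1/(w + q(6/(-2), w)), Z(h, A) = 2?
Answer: 604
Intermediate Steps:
Y(w) = 1/(-3 + w) (Y(w) = 1/(w + 6/(-2)) = 1/(w + 6*(-½)) = 1/(w - 3) = 1/(-3 + w))
-4*(Y(Z(0, 6)) - 150) = -4*(1/(-3 + 2) - 150) = -4*(1/(-1) - 150) = -4*(-1 - 150) = -4*(-151) = 604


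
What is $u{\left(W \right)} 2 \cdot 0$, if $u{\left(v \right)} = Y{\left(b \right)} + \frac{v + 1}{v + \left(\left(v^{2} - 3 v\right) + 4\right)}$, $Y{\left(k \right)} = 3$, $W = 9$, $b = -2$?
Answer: $0$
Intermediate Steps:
$u{\left(v \right)} = 3 + \frac{1 + v}{4 + v^{2} - 2 v}$ ($u{\left(v \right)} = 3 + \frac{v + 1}{v + \left(\left(v^{2} - 3 v\right) + 4\right)} = 3 + \frac{1 + v}{v + \left(4 + v^{2} - 3 v\right)} = 3 + \frac{1 + v}{4 + v^{2} - 2 v}$)
$u{\left(W \right)} 2 \cdot 0 = \frac{13 - 45 + 3 \cdot 9^{2}}{4 + 9^{2} - 18} \cdot 2 \cdot 0 = \frac{13 - 45 + 3 \cdot 81}{4 + 81 - 18} \cdot 0 = \frac{13 - 45 + 243}{67} \cdot 0 = \frac{1}{67} \cdot 211 \cdot 0 = \frac{211}{67} \cdot 0 = 0$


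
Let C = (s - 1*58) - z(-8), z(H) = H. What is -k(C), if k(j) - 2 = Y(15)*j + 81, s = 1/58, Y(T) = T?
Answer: 38671/58 ≈ 666.74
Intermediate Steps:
s = 1/58 ≈ 0.017241
C = -2899/58 (C = (1/58 - 1*58) - 1*(-8) = (1/58 - 58) + 8 = -3363/58 + 8 = -2899/58 ≈ -49.983)
k(j) = 83 + 15*j (k(j) = 2 + (15*j + 81) = 2 + (81 + 15*j) = 83 + 15*j)
-k(C) = -(83 + 15*(-2899/58)) = -(83 - 43485/58) = -1*(-38671/58) = 38671/58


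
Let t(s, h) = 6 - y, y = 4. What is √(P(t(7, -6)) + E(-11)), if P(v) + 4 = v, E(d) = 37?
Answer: √35 ≈ 5.9161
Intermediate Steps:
t(s, h) = 2 (t(s, h) = 6 - 1*4 = 6 - 4 = 2)
P(v) = -4 + v
√(P(t(7, -6)) + E(-11)) = √((-4 + 2) + 37) = √(-2 + 37) = √35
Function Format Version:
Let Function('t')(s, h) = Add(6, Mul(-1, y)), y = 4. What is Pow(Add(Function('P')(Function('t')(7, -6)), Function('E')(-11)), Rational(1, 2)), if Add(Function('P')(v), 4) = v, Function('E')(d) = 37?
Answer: Pow(35, Rational(1, 2)) ≈ 5.9161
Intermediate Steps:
Function('t')(s, h) = 2 (Function('t')(s, h) = Add(6, Mul(-1, 4)) = Add(6, -4) = 2)
Function('P')(v) = Add(-4, v)
Pow(Add(Function('P')(Function('t')(7, -6)), Function('E')(-11)), Rational(1, 2)) = Pow(Add(Add(-4, 2), 37), Rational(1, 2)) = Pow(Add(-2, 37), Rational(1, 2)) = Pow(35, Rational(1, 2))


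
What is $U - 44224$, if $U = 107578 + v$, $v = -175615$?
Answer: $-112261$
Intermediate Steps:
$U = -68037$ ($U = 107578 - 175615 = -68037$)
$U - 44224 = -68037 - 44224 = -112261$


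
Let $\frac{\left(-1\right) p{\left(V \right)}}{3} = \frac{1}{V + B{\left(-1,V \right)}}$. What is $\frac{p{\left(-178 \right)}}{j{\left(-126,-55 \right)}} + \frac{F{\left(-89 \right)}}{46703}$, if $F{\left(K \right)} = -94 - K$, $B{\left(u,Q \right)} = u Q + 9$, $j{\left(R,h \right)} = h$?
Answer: $\frac{45878}{7705995} \approx 0.0059535$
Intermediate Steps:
$B{\left(u,Q \right)} = 9 + Q u$ ($B{\left(u,Q \right)} = Q u + 9 = 9 + Q u$)
$p{\left(V \right)} = - \frac{1}{3}$ ($p{\left(V \right)} = - \frac{3}{V + \left(9 + V \left(-1\right)\right)} = - \frac{3}{V - \left(-9 + V\right)} = - \frac{3}{9} = \left(-3\right) \frac{1}{9} = - \frac{1}{3}$)
$\frac{p{\left(-178 \right)}}{j{\left(-126,-55 \right)}} + \frac{F{\left(-89 \right)}}{46703} = - \frac{1}{3 \left(-55\right)} + \frac{-94 - -89}{46703} = \left(- \frac{1}{3}\right) \left(- \frac{1}{55}\right) + \left(-94 + 89\right) \frac{1}{46703} = \frac{1}{165} - \frac{5}{46703} = \frac{45878}{7705995}$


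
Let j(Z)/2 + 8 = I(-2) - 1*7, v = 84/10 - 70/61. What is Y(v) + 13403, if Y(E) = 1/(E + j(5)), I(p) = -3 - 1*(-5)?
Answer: 76638049/5718 ≈ 13403.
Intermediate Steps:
I(p) = 2 (I(p) = -3 + 5 = 2)
v = 2212/305 (v = 84*(⅒) - 70*1/61 = 42/5 - 70/61 = 2212/305 ≈ 7.2525)
j(Z) = -26 (j(Z) = -16 + 2*(2 - 1*7) = -16 + 2*(2 - 7) = -16 + 2*(-5) = -16 - 10 = -26)
Y(E) = 1/(-26 + E) (Y(E) = 1/(E - 26) = 1/(-26 + E))
Y(v) + 13403 = 1/(-26 + 2212/305) + 13403 = 1/(-5718/305) + 13403 = -305/5718 + 13403 = 76638049/5718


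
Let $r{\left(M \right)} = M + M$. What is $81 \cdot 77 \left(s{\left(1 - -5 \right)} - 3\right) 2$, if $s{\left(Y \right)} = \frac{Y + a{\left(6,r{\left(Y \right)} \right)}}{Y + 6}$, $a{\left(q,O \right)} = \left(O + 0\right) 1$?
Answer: $-18711$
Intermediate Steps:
$r{\left(M \right)} = 2 M$
$a{\left(q,O \right)} = O$ ($a{\left(q,O \right)} = O 1 = O$)
$s{\left(Y \right)} = \frac{3 Y}{6 + Y}$ ($s{\left(Y \right)} = \frac{Y + 2 Y}{Y + 6} = \frac{3 Y}{6 + Y}$)
$81 \cdot 77 \left(s{\left(1 - -5 \right)} - 3\right) 2 = 81 \cdot 77 \left(\frac{3 \left(1 - -5\right)}{6 + \left(1 - -5\right)} - 3\right) 2 = 6237 \left(\frac{3 \left(1 + 5\right)}{6 + \left(1 + 5\right)} - 3\right) 2 = 6237 \left(3 \cdot 6 \frac{1}{6 + 6} - 3\right) 2 = 6237 \left(3 \cdot 6 \cdot \frac{1}{12} - 3\right) 2 = 6237 \left(\frac{3}{2} - 3\right) 2 = 6237 \left(\left(- \frac{3}{2}\right) 2\right) = 6237 \left(-3\right) = -18711$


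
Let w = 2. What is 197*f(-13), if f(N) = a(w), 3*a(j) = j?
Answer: 394/3 ≈ 131.33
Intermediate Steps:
a(j) = j/3
f(N) = ⅔ (f(N) = (⅓)*2 = ⅔)
197*f(-13) = 197*(⅔) = 394/3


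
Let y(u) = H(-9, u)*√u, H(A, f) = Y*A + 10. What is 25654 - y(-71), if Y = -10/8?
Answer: 25654 - 85*I*√71/4 ≈ 25654.0 - 179.06*I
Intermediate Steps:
Y = -5/4 (Y = -10*⅛ = -5/4 ≈ -1.2500)
H(A, f) = 10 - 5*A/4 (H(A, f) = -5*A/4 + 10 = 10 - 5*A/4)
y(u) = 85*√u/4 (y(u) = (10 - 5/4*(-9))*√u = (10 + 45/4)*√u = 85*√u/4)
25654 - y(-71) = 25654 - 85*√(-71)/4 = 25654 - 85*I*√71/4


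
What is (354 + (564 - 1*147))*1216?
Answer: 937536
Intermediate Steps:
(354 + (564 - 1*147))*1216 = (354 + (564 - 147))*1216 = (354 + 417)*1216 = 771*1216 = 937536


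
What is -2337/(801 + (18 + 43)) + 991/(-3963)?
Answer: -10115773/3416106 ≈ -2.9612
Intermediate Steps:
-2337/(801 + (18 + 43)) + 991/(-3963) = -2337/(801 + 61) + 991*(-1/3963) = -2337/862 - 991/3963 = -10115773/3416106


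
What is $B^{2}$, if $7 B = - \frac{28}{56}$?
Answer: $\frac{1}{196} \approx 0.005102$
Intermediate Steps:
$B = - \frac{1}{14}$ ($B = \frac{\left(-28\right) \frac{1}{56}}{7} = \frac{1}{7} \left(- \frac{1}{2}\right) = - \frac{1}{14} \approx -0.071429$)
$B^{2} = \left(- \frac{1}{14}\right)^{2} = \frac{1}{196}$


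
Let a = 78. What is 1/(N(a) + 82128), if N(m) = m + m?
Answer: 1/82284 ≈ 1.2153e-5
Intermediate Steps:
N(m) = 2*m
1/(N(a) + 82128) = 1/(2*78 + 82128) = 1/(156 + 82128) = 1/82284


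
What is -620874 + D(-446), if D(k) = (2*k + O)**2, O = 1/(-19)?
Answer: 63133087/361 ≈ 1.7488e+5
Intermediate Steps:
O = -1/19 ≈ -0.052632
D(k) = (-1/19 + 2*k)**2 (D(k) = (2*k - 1/19)**2 = (-1/19 + 2*k)**2)
-620874 + D(-446) = -620874 + (-1 + 38*(-446))**2/361 = -620874 + (-1 - 16948)**2/361 = -620874 + (1/361)*(-16949)**2 = -620874 + (1/361)*287268601 = -620874 + 287268601/361 = 63133087/361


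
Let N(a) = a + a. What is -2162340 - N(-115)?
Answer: -2162110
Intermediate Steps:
N(a) = 2*a
-2162340 - N(-115) = -2162340 - 2*(-115) = -2162340 - 1*(-230) = -2162340 + 230 = -2162110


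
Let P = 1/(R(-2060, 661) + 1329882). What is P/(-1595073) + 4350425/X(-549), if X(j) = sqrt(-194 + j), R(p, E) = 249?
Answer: -1/2121656044563 - 4350425*I*sqrt(743)/743 ≈ -4.7133e-13 - 1.596e+5*I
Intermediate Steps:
P = 1/1330131 (P = 1/(249 + 1329882) = 1/1330131 ≈ 7.5181e-7)
P/(-1595073) + 4350425/X(-549) = (1/1330131)/(-1595073) + 4350425/(sqrt(-194 - 549)) = (1/1330131)*(-1/1595073) + 4350425/(sqrt(-743)) = -1/2121656044563 + 4350425/((I*sqrt(743))) = -1/2121656044563 + 4350425*(-I*sqrt(743)/743) = -1/2121656044563 - 4350425*I*sqrt(743)/743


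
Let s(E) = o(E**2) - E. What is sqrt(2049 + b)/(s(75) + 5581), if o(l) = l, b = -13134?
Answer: I*sqrt(11085)/11131 ≈ 0.0094588*I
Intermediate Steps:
s(E) = E**2 - E
sqrt(2049 + b)/(s(75) + 5581) = sqrt(2049 - 13134)/(75*(-1 + 75) + 5581) = sqrt(-11085)/(75*74 + 5581) = (I*sqrt(11085))/(5550 + 5581) = (I*sqrt(11085))/11131 = (I*sqrt(11085))*(1/11131) = I*sqrt(11085)/11131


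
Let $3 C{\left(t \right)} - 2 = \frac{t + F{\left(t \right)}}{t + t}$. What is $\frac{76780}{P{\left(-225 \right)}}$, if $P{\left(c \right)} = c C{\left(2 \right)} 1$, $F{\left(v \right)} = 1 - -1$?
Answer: $- \frac{15356}{45} \approx -341.24$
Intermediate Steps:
$F{\left(v \right)} = 2$ ($F{\left(v \right)} = 1 + 1 = 2$)
$C{\left(t \right)} = \frac{2}{3} + \frac{2 + t}{6 t}$ ($C{\left(t \right)} = \frac{2}{3} + \frac{\left(t + 2\right) \frac{1}{t + t}}{3} = \frac{2}{3} + \frac{\left(2 + t\right) \frac{1}{2 t}}{3} = \frac{2}{3} + \frac{\frac{1}{2} \frac{1}{t} \left(2 + t\right)}{3} = \frac{2}{3} + \frac{2 + t}{6 t}$)
$P{\left(c \right)} = c$ ($P{\left(c \right)} = c \frac{2 + 5 \cdot 2}{6 \cdot 2} \cdot 1 = c \frac{1}{6} \cdot \frac{1}{2} \left(2 + 10\right) 1 = c \frac{1}{6} \cdot \frac{1}{2} \cdot 12 \cdot 1 = c 1 \cdot 1 = c 1 = c$)
$\frac{76780}{P{\left(-225 \right)}} = \frac{76780}{-225} = 76780 \left(- \frac{1}{225}\right) = - \frac{15356}{45}$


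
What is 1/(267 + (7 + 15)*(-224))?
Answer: -1/4661 ≈ -0.00021455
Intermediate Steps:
1/(267 + (7 + 15)*(-224)) = 1/(267 + 22*(-224)) = 1/(267 - 4928) = 1/(-4661) = -1/4661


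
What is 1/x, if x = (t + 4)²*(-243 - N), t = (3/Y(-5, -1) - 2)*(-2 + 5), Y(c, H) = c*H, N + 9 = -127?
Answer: -25/107 ≈ -0.23364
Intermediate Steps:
N = -136 (N = -9 - 127 = -136)
Y(c, H) = H*c
t = -21/5 (t = (3/((-1*(-5))) - 2)*(-2 + 5) = (3/5 - 2)*3 = (3*(⅕) - 2)*3 = (⅗ - 2)*3 = -7/5*3 = -21/5 ≈ -4.2000)
x = -107/25 (x = (-21/5 + 4)²*(-243 - 1*(-136)) = (-⅕)²*(-243 + 136) = (1/25)*(-107) = -107/25 ≈ -4.2800)
1/x = 1/(-107/25) = -25/107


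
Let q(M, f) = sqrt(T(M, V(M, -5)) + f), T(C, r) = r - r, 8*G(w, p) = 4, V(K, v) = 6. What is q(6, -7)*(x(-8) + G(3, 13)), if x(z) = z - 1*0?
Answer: -15*I*sqrt(7)/2 ≈ -19.843*I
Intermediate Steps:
x(z) = z (x(z) = z + 0 = z)
G(w, p) = 1/2 (G(w, p) = (1/8)*4 = 1/2)
T(C, r) = 0
q(M, f) = sqrt(f) (q(M, f) = sqrt(0 + f) = sqrt(f))
q(6, -7)*(x(-8) + G(3, 13)) = sqrt(-7)*(-8 + 1/2) = (I*sqrt(7))*(-15/2) = -15*I*sqrt(7)/2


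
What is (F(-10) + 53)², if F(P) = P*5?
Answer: 9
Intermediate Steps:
F(P) = 5*P
(F(-10) + 53)² = (5*(-10) + 53)² = (-50 + 53)² = 3² = 9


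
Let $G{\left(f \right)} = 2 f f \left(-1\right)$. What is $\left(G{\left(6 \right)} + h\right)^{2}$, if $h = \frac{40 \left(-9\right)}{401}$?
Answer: $\frac{854509824}{160801} \approx 5314.1$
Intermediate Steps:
$h = - \frac{360}{401}$ ($h = \left(-360\right) \frac{1}{401} = - \frac{360}{401} \approx -0.89776$)
$G{\left(f \right)} = - 2 f^{2}$ ($G{\left(f \right)} = 2 f^{2} \left(-1\right) = - 2 f^{2}$)
$\left(G{\left(6 \right)} + h\right)^{2} = \left(- 2 \cdot 6^{2} - \frac{360}{401}\right)^{2} = \left(\left(-2\right) 36 - \frac{360}{401}\right)^{2} = \left(-72 - \frac{360}{401}\right)^{2} = \left(- \frac{29232}{401}\right)^{2} = \frac{854509824}{160801}$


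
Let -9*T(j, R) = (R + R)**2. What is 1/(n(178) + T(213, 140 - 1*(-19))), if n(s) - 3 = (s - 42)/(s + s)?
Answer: -89/999703 ≈ -8.9026e-5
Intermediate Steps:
n(s) = 3 + (-42 + s)/(2*s) (n(s) = 3 + (s - 42)/(s + s) = 3 + (-42 + s)/((2*s)) = 3 + (-42 + s)*(1/(2*s)) = 3 + (-42 + s)/(2*s))
T(j, R) = -4*R**2/9 (T(j, R) = -(R + R)**2/9 = -4*R**2/9)
1/(n(178) + T(213, 140 - 1*(-19))) = 1/((7/2 - 21/178) - 4*(140 - 1*(-19))**2/9) = 1/((7/2 - 21*1/178) - 4*(140 + 19)**2/9) = 1/((7/2 - 21/178) - 4/9*159**2) = 1/(301/89 - 4/9*25281) = 1/(301/89 - 11236) = 1/(-999703/89) = -89/999703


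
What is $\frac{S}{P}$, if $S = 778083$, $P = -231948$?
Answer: $- \frac{259361}{77316} \approx -3.3546$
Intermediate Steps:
$\frac{S}{P} = \frac{778083}{-231948} = 778083 \left(- \frac{1}{231948}\right) = - \frac{259361}{77316}$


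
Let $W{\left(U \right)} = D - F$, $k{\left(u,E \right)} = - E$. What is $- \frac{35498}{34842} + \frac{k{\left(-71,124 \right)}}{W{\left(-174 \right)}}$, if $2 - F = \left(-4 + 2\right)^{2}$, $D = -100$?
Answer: $\frac{210401}{853629} \approx 0.24648$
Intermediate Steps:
$F = -2$ ($F = 2 - \left(-4 + 2\right)^{2} = 2 - \left(-2\right)^{2} = 2 - 4 = -2$)
$W{\left(U \right)} = -98$ ($W{\left(U \right)} = -100 - -2 = -100 + 2 = -98$)
$- \frac{35498}{34842} + \frac{k{\left(-71,124 \right)}}{W{\left(-174 \right)}} = - \frac{35498}{34842} + \frac{\left(-1\right) 124}{-98} = \left(-35498\right) \frac{1}{34842} - - \frac{62}{49} = - \frac{17749}{17421} + \frac{62}{49} = \frac{210401}{853629}$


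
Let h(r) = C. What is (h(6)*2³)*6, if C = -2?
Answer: -96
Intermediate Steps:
h(r) = -2
(h(6)*2³)*6 = -2*2³*6 = -2*8*6 = -16*6 = -96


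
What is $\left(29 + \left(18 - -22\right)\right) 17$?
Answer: $1173$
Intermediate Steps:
$\left(29 + \left(18 - -22\right)\right) 17 = \left(29 + \left(18 + 22\right)\right) 17 = \left(29 + 40\right) 17 = 69 \cdot 17 = 1173$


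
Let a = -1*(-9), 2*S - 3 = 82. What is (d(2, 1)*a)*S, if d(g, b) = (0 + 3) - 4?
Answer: -765/2 ≈ -382.50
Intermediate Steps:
S = 85/2 (S = 3/2 + (½)*82 = 3/2 + 41 = 85/2 ≈ 42.500)
a = 9
d(g, b) = -1 (d(g, b) = 3 - 4 = -1)
(d(2, 1)*a)*S = -1*9*(85/2) = -9*85/2 = -765/2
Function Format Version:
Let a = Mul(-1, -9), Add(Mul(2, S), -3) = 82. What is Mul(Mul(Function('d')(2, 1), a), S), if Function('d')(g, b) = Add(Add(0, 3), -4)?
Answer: Rational(-765, 2) ≈ -382.50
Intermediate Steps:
S = Rational(85, 2) (S = Add(Rational(3, 2), Mul(Rational(1, 2), 82)) = Add(Rational(3, 2), 41) = Rational(85, 2) ≈ 42.500)
a = 9
Function('d')(g, b) = -1 (Function('d')(g, b) = Add(3, -4) = -1)
Mul(Mul(Function('d')(2, 1), a), S) = Mul(Mul(-1, 9), Rational(85, 2)) = Mul(-9, Rational(85, 2)) = Rational(-765, 2)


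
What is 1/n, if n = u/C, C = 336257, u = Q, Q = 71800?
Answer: 336257/71800 ≈ 4.6832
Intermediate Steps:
u = 71800
n = 71800/336257 ≈ 0.21353
1/n = 1/(71800/336257) = 336257/71800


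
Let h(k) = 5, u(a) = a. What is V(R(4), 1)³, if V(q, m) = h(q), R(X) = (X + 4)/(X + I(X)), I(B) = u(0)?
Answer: 125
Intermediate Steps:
I(B) = 0
R(X) = (4 + X)/X (R(X) = (X + 4)/(X + 0) = (4 + X)/X)
V(q, m) = 5
V(R(4), 1)³ = 5³ = 125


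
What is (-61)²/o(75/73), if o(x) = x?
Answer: 271633/75 ≈ 3621.8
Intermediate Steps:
(-61)²/o(75/73) = (-61)²/((75/73)) = 3721/((75*(1/73))) = 3721/(75/73) = 3721*(73/75) = 271633/75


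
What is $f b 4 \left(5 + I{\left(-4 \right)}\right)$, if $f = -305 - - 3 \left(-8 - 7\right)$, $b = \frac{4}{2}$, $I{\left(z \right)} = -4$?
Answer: $-2800$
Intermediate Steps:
$b = 2$ ($b = 4 \cdot \frac{1}{2} = 2$)
$f = -350$ ($f = -305 - \left(-3\right) \left(-15\right) = -305 - 45 = -350$)
$f b 4 \left(5 + I{\left(-4 \right)}\right) = - 350 \cdot 2 \cdot 4 \left(5 - 4\right) = - 350 \cdot 2 \cdot 4 \cdot 1 = - 350 \cdot 2 \cdot 4 = \left(-350\right) 8 = -2800$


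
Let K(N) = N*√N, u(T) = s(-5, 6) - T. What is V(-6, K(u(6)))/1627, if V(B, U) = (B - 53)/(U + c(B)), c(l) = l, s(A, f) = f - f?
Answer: 59/68334 - 59*I*√6/68334 ≈ 0.00086341 - 0.0021149*I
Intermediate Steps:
s(A, f) = 0
u(T) = -T (u(T) = 0 - T = -T)
K(N) = N^(3/2)
V(B, U) = (-53 + B)/(B + U) (V(B, U) = (B - 53)/(U + B) = (-53 + B)/(B + U))
V(-6, K(u(6)))/1627 = ((-53 - 6)/(-6 + (-1*6)^(3/2)))/1627 = (-59/(-6 + (-6)^(3/2)))*(1/1627) = (-59/(-6 - 6*I*√6))*(1/1627) = -59/(-6 - 6*I*√6)*(1/1627) = -59/(1627*(-6 - 6*I*√6))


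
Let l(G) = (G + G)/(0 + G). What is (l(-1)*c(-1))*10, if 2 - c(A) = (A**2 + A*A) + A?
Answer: 20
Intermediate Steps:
l(G) = 2 (l(G) = (2*G)/G = 2)
c(A) = 2 - A - 2*A**2 (c(A) = 2 - ((A**2 + A*A) + A) = 2 - ((A**2 + A**2) + A) = 2 - (2*A**2 + A) = 2 - (A + 2*A**2) = 2 + (-A - 2*A**2) = 2 - A - 2*A**2)
(l(-1)*c(-1))*10 = (2*(2 - 1*(-1) - 2*(-1)**2))*10 = (2*(2 + 1 - 2*1))*10 = (2*(2 + 1 - 2))*10 = (2*1)*10 = 2*10 = 20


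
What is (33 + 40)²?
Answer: 5329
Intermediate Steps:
(33 + 40)² = 73² = 5329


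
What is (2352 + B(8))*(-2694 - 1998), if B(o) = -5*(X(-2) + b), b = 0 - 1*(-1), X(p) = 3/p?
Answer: -11047314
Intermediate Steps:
b = 1 (b = 0 + 1 = 1)
B(o) = 5/2 (B(o) = -5*(3/(-2) + 1) = -5*(3*(-½) + 1) = -5*(-3/2 + 1) = -5*(-½) = 5/2)
(2352 + B(8))*(-2694 - 1998) = (2352 + 5/2)*(-2694 - 1998) = (4709/2)*(-4692) = -11047314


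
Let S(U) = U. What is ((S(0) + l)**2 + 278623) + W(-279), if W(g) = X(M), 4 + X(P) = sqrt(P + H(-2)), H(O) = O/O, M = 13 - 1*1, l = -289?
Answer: 362140 + sqrt(13) ≈ 3.6214e+5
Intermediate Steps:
M = 12 (M = 13 - 1 = 12)
H(O) = 1
X(P) = -4 + sqrt(1 + P) (X(P) = -4 + sqrt(P + 1) = -4 + sqrt(1 + P))
W(g) = -4 + sqrt(13) (W(g) = -4 + sqrt(1 + 12) = -4 + sqrt(13))
((S(0) + l)**2 + 278623) + W(-279) = ((0 - 289)**2 + 278623) + (-4 + sqrt(13)) = ((-289)**2 + 278623) + (-4 + sqrt(13)) = (83521 + 278623) + (-4 + sqrt(13)) = 362144 + (-4 + sqrt(13)) = 362140 + sqrt(13)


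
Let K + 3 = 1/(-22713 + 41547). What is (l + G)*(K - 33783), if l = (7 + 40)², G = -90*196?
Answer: 9819139145413/18834 ≈ 5.2135e+8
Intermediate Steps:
G = -17640
l = 2209 (l = 47² = 2209)
K = -56501/18834 (K = -3 + 1/(-22713 + 41547) = -3 + 1/18834 = -56501/18834 ≈ -2.9999)
(l + G)*(K - 33783) = (2209 - 17640)*(-56501/18834 - 33783) = -15431*(-636325523/18834) = 9819139145413/18834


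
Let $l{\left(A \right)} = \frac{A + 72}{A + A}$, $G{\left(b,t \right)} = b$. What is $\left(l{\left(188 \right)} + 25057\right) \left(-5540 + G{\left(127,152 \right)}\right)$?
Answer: $- \frac{12749904699}{94} \approx -1.3564 \cdot 10^{8}$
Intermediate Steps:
$l{\left(A \right)} = \frac{72 + A}{2 A}$
$\left(l{\left(188 \right)} + 25057\right) \left(-5540 + G{\left(127,152 \right)}\right) = \left(\frac{72 + 188}{2 \cdot 188} + 25057\right) \left(-5540 + 127\right) = \left(\frac{1}{2} \cdot \frac{1}{188} \cdot 260 + 25057\right) \left(-5413\right) = \left(\frac{65}{94} + 25057\right) \left(-5413\right) = \frac{2355423}{94} \left(-5413\right) = - \frac{12749904699}{94}$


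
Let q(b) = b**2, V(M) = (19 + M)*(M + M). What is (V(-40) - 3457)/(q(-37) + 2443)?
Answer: -1777/3812 ≈ -0.46616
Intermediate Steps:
V(M) = 2*M*(19 + M) (V(M) = (19 + M)*(2*M) = 2*M*(19 + M))
(V(-40) - 3457)/(q(-37) + 2443) = (2*(-40)*(19 - 40) - 3457)/((-37)**2 + 2443) = (2*(-40)*(-21) - 3457)/(1369 + 2443) = (1680 - 3457)/3812 = -1777*1/3812 = -1777/3812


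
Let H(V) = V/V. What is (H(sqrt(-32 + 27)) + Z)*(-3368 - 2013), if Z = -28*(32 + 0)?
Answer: 4815995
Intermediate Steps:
H(V) = 1
Z = -896 (Z = -28*32 = -896)
(H(sqrt(-32 + 27)) + Z)*(-3368 - 2013) = (1 - 896)*(-3368 - 2013) = -895*(-5381) = 4815995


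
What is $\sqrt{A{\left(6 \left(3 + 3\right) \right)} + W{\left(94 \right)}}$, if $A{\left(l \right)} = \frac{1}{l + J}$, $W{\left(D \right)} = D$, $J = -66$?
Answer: $\frac{\sqrt{84570}}{30} \approx 9.6936$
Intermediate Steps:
$A{\left(l \right)} = \frac{1}{-66 + l}$ ($A{\left(l \right)} = \frac{1}{l - 66} = \frac{1}{-66 + l}$)
$\sqrt{A{\left(6 \left(3 + 3\right) \right)} + W{\left(94 \right)}} = \sqrt{\frac{1}{-66 + 6 \left(3 + 3\right)} + 94} = \sqrt{\frac{1}{-66 + 6 \cdot 6} + 94} = \sqrt{\frac{1}{-66 + 36} + 94} = \sqrt{\frac{1}{-30} + 94} = \sqrt{- \frac{1}{30} + 94} = \sqrt{\frac{2819}{30}} = \frac{\sqrt{84570}}{30}$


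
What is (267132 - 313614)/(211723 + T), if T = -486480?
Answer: 46482/274757 ≈ 0.16917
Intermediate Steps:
(267132 - 313614)/(211723 + T) = (267132 - 313614)/(211723 - 486480) = -46482/(-274757) = -46482*(-1/274757) = 46482/274757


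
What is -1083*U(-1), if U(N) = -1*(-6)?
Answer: -6498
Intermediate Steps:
U(N) = 6
-1083*U(-1) = -1083*6 = -6498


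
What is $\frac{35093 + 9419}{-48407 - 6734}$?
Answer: $- \frac{44512}{55141} \approx -0.80724$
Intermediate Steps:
$\frac{35093 + 9419}{-48407 - 6734} = \frac{44512}{-55141} = 44512 \left(- \frac{1}{55141}\right) = - \frac{44512}{55141}$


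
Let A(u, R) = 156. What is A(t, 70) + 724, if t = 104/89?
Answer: 880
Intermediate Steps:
t = 104/89 (t = 104*(1/89) = 104/89 ≈ 1.1685)
A(t, 70) + 724 = 156 + 724 = 880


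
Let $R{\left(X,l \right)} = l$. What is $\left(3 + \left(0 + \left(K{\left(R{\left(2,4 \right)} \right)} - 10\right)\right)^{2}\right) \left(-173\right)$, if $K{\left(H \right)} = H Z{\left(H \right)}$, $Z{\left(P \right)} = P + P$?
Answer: $-84251$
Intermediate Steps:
$Z{\left(P \right)} = 2 P$
$K{\left(H \right)} = 2 H^{2}$ ($K{\left(H \right)} = H 2 H = 2 H^{2}$)
$\left(3 + \left(0 + \left(K{\left(R{\left(2,4 \right)} \right)} - 10\right)\right)^{2}\right) \left(-173\right) = \left(3 + \left(0 + \left(2 \cdot 4^{2} - 10\right)\right)^{2}\right) \left(-173\right) = \left(3 + \left(0 + \left(2 \cdot 16 - 10\right)\right)^{2}\right) \left(-173\right) = \left(3 + \left(0 + \left(32 - 10\right)\right)^{2}\right) \left(-173\right) = \left(3 + \left(0 + 22\right)^{2}\right) \left(-173\right) = \left(3 + 22^{2}\right) \left(-173\right) = \left(3 + 484\right) \left(-173\right) = 487 \left(-173\right) = -84251$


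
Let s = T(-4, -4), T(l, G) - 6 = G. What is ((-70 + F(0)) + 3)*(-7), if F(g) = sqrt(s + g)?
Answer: 469 - 7*sqrt(2) ≈ 459.10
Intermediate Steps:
T(l, G) = 6 + G
s = 2 (s = 6 - 4 = 2)
F(g) = sqrt(2 + g)
((-70 + F(0)) + 3)*(-7) = ((-70 + sqrt(2 + 0)) + 3)*(-7) = ((-70 + sqrt(2)) + 3)*(-7) = (-67 + sqrt(2))*(-7) = 469 - 7*sqrt(2)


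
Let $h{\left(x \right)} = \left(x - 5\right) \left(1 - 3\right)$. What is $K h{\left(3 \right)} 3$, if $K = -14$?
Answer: $-168$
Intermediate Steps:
$h{\left(x \right)} = 10 - 2 x$ ($h{\left(x \right)} = \left(-5 + x\right) \left(-2\right) = 10 - 2 x$)
$K h{\left(3 \right)} 3 = - 14 \left(10 - 6\right) 3 = \left(-14\right) 4 \cdot 3 = \left(-56\right) 3 = -168$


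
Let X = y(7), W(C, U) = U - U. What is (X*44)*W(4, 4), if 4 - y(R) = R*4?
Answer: 0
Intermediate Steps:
W(C, U) = 0
y(R) = 4 - 4*R (y(R) = 4 - R*4 = 4 - 4*R)
X = -24 (X = 4 - 4*7 = 4 - 28 = -24)
(X*44)*W(4, 4) = -24*44*0 = -1056*0 = 0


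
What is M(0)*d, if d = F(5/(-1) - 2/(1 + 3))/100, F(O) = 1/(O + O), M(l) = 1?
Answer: -1/1100 ≈ -0.00090909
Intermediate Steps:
F(O) = 1/(2*O)
d = -1/1100 (d = (1/(2*(5/(-1) - 2/(1 + 3))))/100 = (1/(2*(5*(-1) - 2/4)))*(1/100) = (1/(2*(-5 - 2*¼)))*(1/100) = (1/(2*(-5 - ½)))*(1/100) = (1/(2*(-11/2)))*(1/100) = ((½)*(-2/11))*(1/100) = -1/11*1/100 = -1/1100 ≈ -0.00090909)
M(0)*d = 1*(-1/1100) = -1/1100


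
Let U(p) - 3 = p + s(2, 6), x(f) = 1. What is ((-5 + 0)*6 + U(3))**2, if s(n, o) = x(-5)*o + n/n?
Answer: 289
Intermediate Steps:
s(n, o) = 1 + o (s(n, o) = 1*o + n/n = o + 1 = 1 + o)
U(p) = 10 + p (U(p) = 3 + (p + (1 + 6)) = 3 + (p + 7) = 3 + (7 + p) = 10 + p)
((-5 + 0)*6 + U(3))**2 = ((-5 + 0)*6 + (10 + 3))**2 = (-5*6 + 13)**2 = (-30 + 13)**2 = (-17)**2 = 289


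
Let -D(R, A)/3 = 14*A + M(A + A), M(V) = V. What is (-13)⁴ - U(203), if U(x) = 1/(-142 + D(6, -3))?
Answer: 57121/2 ≈ 28561.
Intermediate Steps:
D(R, A) = -48*A (D(R, A) = -3*(14*A + (A + A)) = -3*(14*A + 2*A) = -48*A)
U(x) = ½ (U(x) = 1/(-142 - 48*(-3)) = 1/(-142 + 144) = 1/2 = ½)
(-13)⁴ - U(203) = (-13)⁴ - 1*½ = 28561 - ½ = 57121/2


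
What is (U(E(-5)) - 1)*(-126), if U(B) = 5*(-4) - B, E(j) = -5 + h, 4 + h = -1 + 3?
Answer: 1764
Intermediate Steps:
h = -2 (h = -4 + (-1 + 3) = -4 + 2 = -2)
E(j) = -7 (E(j) = -5 - 2 = -7)
U(B) = -20 - B
(U(E(-5)) - 1)*(-126) = ((-20 - 1*(-7)) - 1)*(-126) = ((-20 + 7) - 1)*(-126) = (-13 - 1)*(-126) = -14*(-126) = 1764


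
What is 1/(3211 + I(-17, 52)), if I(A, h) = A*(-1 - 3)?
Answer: 1/3279 ≈ 0.00030497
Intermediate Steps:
I(A, h) = -4*A (I(A, h) = A*(-4) = -4*A)
1/(3211 + I(-17, 52)) = 1/(3211 - 4*(-17)) = 1/(3211 + 68) = 1/3279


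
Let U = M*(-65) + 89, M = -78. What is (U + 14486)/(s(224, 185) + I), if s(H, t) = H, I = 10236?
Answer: 3929/2092 ≈ 1.8781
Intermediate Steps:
U = 5159 (U = -78*(-65) + 89 = 5070 + 89 = 5159)
(U + 14486)/(s(224, 185) + I) = (5159 + 14486)/(224 + 10236) = 19645/10460 = 19645*(1/10460) = 3929/2092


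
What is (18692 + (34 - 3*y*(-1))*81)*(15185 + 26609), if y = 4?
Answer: 936937892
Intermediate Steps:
(18692 + (34 - 3*y*(-1))*81)*(15185 + 26609) = (18692 + (34 - 3*4*(-1))*81)*(15185 + 26609) = (18692 + (34 - 12*(-1))*81)*41794 = (18692 + (34 + 12)*81)*41794 = (18692 + 46*81)*41794 = (18692 + 3726)*41794 = 22418*41794 = 936937892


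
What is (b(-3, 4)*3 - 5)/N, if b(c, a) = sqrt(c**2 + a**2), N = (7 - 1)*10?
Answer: 1/6 ≈ 0.16667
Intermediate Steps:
N = 60 (N = 6*10 = 60)
b(c, a) = sqrt(a**2 + c**2)
(b(-3, 4)*3 - 5)/N = (sqrt(4**2 + (-3)**2)*3 - 5)/60 = (sqrt(16 + 9)*3 - 5)*(1/60) = (sqrt(25)*3 - 5)*(1/60) = (5*3 - 5)*(1/60) = (15 - 5)*(1/60) = 10*(1/60) = 1/6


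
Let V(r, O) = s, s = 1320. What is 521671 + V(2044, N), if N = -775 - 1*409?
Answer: 522991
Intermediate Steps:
N = -1184 (N = -775 - 409 = -1184)
V(r, O) = 1320
521671 + V(2044, N) = 521671 + 1320 = 522991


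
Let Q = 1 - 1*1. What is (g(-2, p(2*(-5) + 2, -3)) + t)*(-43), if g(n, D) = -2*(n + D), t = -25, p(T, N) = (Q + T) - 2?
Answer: 43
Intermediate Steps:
Q = 0 (Q = 1 - 1 = 0)
p(T, N) = -2 + T (p(T, N) = (0 + T) - 2 = T - 2 = -2 + T)
g(n, D) = -2*D - 2*n (g(n, D) = -2*(D + n) = -2*D - 2*n)
(g(-2, p(2*(-5) + 2, -3)) + t)*(-43) = ((-2*(-2 + (2*(-5) + 2)) - 2*(-2)) - 25)*(-43) = ((-2*(-2 + (-10 + 2)) + 4) - 25)*(-43) = ((-2*(-2 - 8) + 4) - 25)*(-43) = ((-2*(-10) + 4) - 25)*(-43) = ((20 + 4) - 25)*(-43) = (24 - 25)*(-43) = -1*(-43) = 43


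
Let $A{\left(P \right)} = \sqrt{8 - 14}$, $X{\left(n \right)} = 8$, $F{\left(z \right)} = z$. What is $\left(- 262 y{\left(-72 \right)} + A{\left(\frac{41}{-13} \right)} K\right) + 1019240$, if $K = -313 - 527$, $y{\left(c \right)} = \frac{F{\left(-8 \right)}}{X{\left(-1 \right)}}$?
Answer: $1019502 - 840 i \sqrt{6} \approx 1.0195 \cdot 10^{6} - 2057.6 i$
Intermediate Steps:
$y{\left(c \right)} = -1$ ($y{\left(c \right)} = - \frac{8}{8} = \left(-8\right) \frac{1}{8} = -1$)
$A{\left(P \right)} = i \sqrt{6}$ ($A{\left(P \right)} = \sqrt{-6} = i \sqrt{6}$)
$K = -840$
$\left(- 262 y{\left(-72 \right)} + A{\left(\frac{41}{-13} \right)} K\right) + 1019240 = \left(\left(-262\right) \left(-1\right) + i \sqrt{6} \left(-840\right)\right) + 1019240 = \left(262 - 840 i \sqrt{6}\right) + 1019240 = 1019502 - 840 i \sqrt{6}$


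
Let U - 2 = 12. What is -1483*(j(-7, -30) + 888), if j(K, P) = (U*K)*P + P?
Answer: -5632434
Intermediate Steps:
U = 14 (U = 2 + 12 = 14)
j(K, P) = P + 14*K*P (j(K, P) = (14*K)*P + P = 14*K*P + P = P + 14*K*P)
-1483*(j(-7, -30) + 888) = -1483*(-30*(1 + 14*(-7)) + 888) = -1483*(-30*(1 - 98) + 888) = -1483*(-30*(-97) + 888) = -1483*(2910 + 888) = -1483*3798 = -5632434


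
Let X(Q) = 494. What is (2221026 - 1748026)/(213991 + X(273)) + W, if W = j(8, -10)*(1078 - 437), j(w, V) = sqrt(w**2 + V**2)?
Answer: 94600/42897 + 1282*sqrt(41) ≈ 8211.0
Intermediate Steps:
j(w, V) = sqrt(V**2 + w**2)
W = 1282*sqrt(41) (W = sqrt((-10)**2 + 8**2)*(1078 - 437) = sqrt(100 + 64)*641 = sqrt(164)*641 = (2*sqrt(41))*641 = 1282*sqrt(41) ≈ 8208.8)
(2221026 - 1748026)/(213991 + X(273)) + W = (2221026 - 1748026)/(213991 + 494) + 1282*sqrt(41) = 473000/214485 + 1282*sqrt(41) = 473000*(1/214485) + 1282*sqrt(41) = 94600/42897 + 1282*sqrt(41)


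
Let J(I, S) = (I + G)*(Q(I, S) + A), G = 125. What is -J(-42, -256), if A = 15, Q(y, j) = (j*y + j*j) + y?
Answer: -6329663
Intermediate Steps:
Q(y, j) = y + j² + j*y (Q(y, j) = (j*y + j²) + y = (j² + j*y) + y = y + j² + j*y)
J(I, S) = (125 + I)*(15 + I + S² + I*S) (J(I, S) = (I + 125)*((I + S² + S*I) + 15) = (125 + I)*((I + S² + I*S) + 15) = (125 + I)*(15 + I + S² + I*S))
-J(-42, -256) = -(1875 + 125*(-256)² + 140*(-42) - 42*(-42 + (-256)² - 42*(-256)) + 125*(-42)*(-256)) = -(1875 + 125*65536 - 5880 - 42*(-42 + 65536 + 10752) + 1344000) = -(1875 + 8192000 - 5880 - 42*76246 + 1344000) = -(1875 + 8192000 - 5880 - 3202332 + 1344000) = -1*6329663 = -6329663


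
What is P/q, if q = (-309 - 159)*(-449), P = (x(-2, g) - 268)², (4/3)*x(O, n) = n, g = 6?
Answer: 277729/840528 ≈ 0.33042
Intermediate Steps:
x(O, n) = 3*n/4
P = 277729/4 (P = ((¾)*6 - 268)² = (9/2 - 268)² = (-527/2)² = 277729/4 ≈ 69432.)
q = 210132 (q = -468*(-449) = 210132)
P/q = (277729/4)/210132 = (277729/4)*(1/210132) = 277729/840528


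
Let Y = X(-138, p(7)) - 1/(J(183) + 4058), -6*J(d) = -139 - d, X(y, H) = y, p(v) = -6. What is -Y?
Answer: 1702233/12335 ≈ 138.00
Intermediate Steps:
J(d) = 139/6 + d/6 (J(d) = -(-139 - d)/6 = 139/6 + d/6)
Y = -1702233/12335 (Y = -138 - 1/((139/6 + (⅙)*183) + 4058) = -138 - 1/((139/6 + 61/2) + 4058) = -138 - 1/(161/3 + 4058) = -138 - 1/12335/3 = -138 - 1*3/12335 = -138 - 3/12335 = -1702233/12335 ≈ -138.00)
-Y = -1*(-1702233/12335) = 1702233/12335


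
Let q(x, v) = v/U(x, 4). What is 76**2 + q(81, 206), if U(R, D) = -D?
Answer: 11449/2 ≈ 5724.5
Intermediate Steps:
q(x, v) = -v/4 (q(x, v) = v/((-1*4)) = v/(-4) = v*(-1/4) = -v/4)
76**2 + q(81, 206) = 76**2 - 1/4*206 = 5776 - 103/2 = 11449/2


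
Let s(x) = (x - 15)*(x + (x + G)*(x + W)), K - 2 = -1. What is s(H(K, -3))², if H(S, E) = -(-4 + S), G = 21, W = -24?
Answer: 36144144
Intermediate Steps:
K = 1 (K = 2 - 1 = 1)
H(S, E) = 4 - S
s(x) = (-15 + x)*(x + (-24 + x)*(21 + x)) (s(x) = (x - 15)*(x + (x + 21)*(x - 24)) = (-15 + x)*(x + (21 + x)*(-24 + x)) = (-15 + x)*(x + (-24 + x)*(21 + x)))
s(H(K, -3))² = (7560 + (4 - 1*1)³ - 474*(4 - 1*1) - 17*(4 - 1*1)²)² = (7560 + (4 - 1)³ - 474*(4 - 1) - 17*(4 - 1)²)² = (7560 + 3³ - 474*3 - 17*3²)² = (7560 + 27 - 1422 - 17*9)² = (7560 + 27 - 1422 - 153)² = 6012² = 36144144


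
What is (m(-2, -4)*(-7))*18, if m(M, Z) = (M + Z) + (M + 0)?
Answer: 1008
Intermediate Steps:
m(M, Z) = Z + 2*M (m(M, Z) = (M + Z) + M = Z + 2*M)
(m(-2, -4)*(-7))*18 = ((-4 + 2*(-2))*(-7))*18 = ((-4 - 4)*(-7))*18 = -8*(-7)*18 = 56*18 = 1008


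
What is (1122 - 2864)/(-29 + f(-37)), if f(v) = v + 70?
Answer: -871/2 ≈ -435.50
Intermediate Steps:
f(v) = 70 + v
(1122 - 2864)/(-29 + f(-37)) = (1122 - 2864)/(-29 + (70 - 37)) = -1742/(-29 + 33) = -1742/4 = -1742*1/4 = -871/2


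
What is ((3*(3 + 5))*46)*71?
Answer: 78384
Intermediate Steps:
((3*(3 + 5))*46)*71 = ((3*8)*46)*71 = (24*46)*71 = 1104*71 = 78384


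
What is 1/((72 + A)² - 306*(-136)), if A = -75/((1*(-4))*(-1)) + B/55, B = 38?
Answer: 48400/2155040089 ≈ 2.2459e-5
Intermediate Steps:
A = -3973/220 (A = -75/((1*(-4))*(-1)) + 38/55 = -75/((-4*(-1))) + 38*(1/55) = -75/4 + 38/55 = -3973/220 ≈ -18.059)
1/((72 + A)² - 306*(-136)) = 1/((72 - 3973/220)² - 306*(-136)) = 1/((11867/220)² + 41616) = 1/(140825689/48400 + 41616) = 1/(2155040089/48400) = 48400/2155040089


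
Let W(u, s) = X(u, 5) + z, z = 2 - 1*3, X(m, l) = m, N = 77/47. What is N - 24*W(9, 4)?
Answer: -8947/47 ≈ -190.36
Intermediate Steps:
N = 77/47 (N = 77*(1/47) = 77/47 ≈ 1.6383)
z = -1 (z = 2 - 3 = -1)
W(u, s) = -1 + u (W(u, s) = u - 1 = -1 + u)
N - 24*W(9, 4) = 77/47 - 24*(-1 + 9) = 77/47 - 24*8 = 77/47 - 192 = -8947/47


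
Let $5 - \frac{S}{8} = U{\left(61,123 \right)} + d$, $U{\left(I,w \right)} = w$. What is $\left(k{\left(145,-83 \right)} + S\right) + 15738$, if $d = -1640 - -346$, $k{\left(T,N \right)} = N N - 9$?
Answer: $32026$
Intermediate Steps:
$k{\left(T,N \right)} = -9 + N^{2}$ ($k{\left(T,N \right)} = N^{2} - 9 = -9 + N^{2}$)
$d = -1294$ ($d = -1640 + 346 = -1294$)
$S = 9408$ ($S = 40 - 8 \left(123 - 1294\right) = 40 - -9368 = 40 + 9368 = 9408$)
$\left(k{\left(145,-83 \right)} + S\right) + 15738 = \left(\left(-9 + \left(-83\right)^{2}\right) + 9408\right) + 15738 = \left(\left(-9 + 6889\right) + 9408\right) + 15738 = \left(6880 + 9408\right) + 15738 = 16288 + 15738 = 32026$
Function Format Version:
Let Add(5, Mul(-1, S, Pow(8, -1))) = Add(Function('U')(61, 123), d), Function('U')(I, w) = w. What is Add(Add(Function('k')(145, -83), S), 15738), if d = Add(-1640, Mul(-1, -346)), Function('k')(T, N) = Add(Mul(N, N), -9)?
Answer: 32026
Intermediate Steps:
Function('k')(T, N) = Add(-9, Pow(N, 2)) (Function('k')(T, N) = Add(Pow(N, 2), -9) = Add(-9, Pow(N, 2)))
d = -1294 (d = Add(-1640, 346) = -1294)
S = 9408 (S = Add(40, Mul(-8, Add(123, -1294))) = Add(40, Mul(-8, -1171)) = Add(40, 9368) = 9408)
Add(Add(Function('k')(145, -83), S), 15738) = Add(Add(Add(-9, Pow(-83, 2)), 9408), 15738) = Add(Add(Add(-9, 6889), 9408), 15738) = Add(Add(6880, 9408), 15738) = Add(16288, 15738) = 32026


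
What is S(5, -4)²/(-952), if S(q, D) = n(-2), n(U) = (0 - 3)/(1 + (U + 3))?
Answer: -9/3808 ≈ -0.0023634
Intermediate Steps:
n(U) = -3/(4 + U) (n(U) = -3/(1 + (3 + U)) = -3/(4 + U))
S(q, D) = -3/2 (S(q, D) = -3/(4 - 2) = -3/2)
S(5, -4)²/(-952) = (-3/2)²/(-952) = (9/4)*(-1/952) = -9/3808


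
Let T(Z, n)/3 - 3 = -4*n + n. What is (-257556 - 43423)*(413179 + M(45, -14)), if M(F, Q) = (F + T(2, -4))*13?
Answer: -124710347671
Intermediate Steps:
T(Z, n) = 9 - 9*n (T(Z, n) = 9 + 3*(-4*n + n) = 9 + 3*(-3*n) = 9 - 9*n)
M(F, Q) = 585 + 13*F (M(F, Q) = (F + (9 - 9*(-4)))*13 = (F + (9 + 36))*13 = (F + 45)*13 = (45 + F)*13 = 585 + 13*F)
(-257556 - 43423)*(413179 + M(45, -14)) = (-257556 - 43423)*(413179 + (585 + 13*45)) = -300979*(413179 + (585 + 585)) = -300979*(413179 + 1170) = -300979*414349 = -124710347671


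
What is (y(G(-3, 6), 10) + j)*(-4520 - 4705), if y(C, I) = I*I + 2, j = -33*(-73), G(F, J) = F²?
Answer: -23163975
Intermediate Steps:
j = 2409
y(C, I) = 2 + I² (y(C, I) = I² + 2 = 2 + I²)
(y(G(-3, 6), 10) + j)*(-4520 - 4705) = ((2 + 10²) + 2409)*(-4520 - 4705) = ((2 + 100) + 2409)*(-9225) = (102 + 2409)*(-9225) = 2511*(-9225) = -23163975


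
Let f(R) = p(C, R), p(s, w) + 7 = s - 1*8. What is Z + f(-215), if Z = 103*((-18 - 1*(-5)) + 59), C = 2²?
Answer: 4727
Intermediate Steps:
C = 4
p(s, w) = -15 + s (p(s, w) = -7 + (s - 1*8) = -7 + (s - 8) = -7 + (-8 + s) = -15 + s)
f(R) = -11 (f(R) = -15 + 4 = -11)
Z = 4738 (Z = 103*((-18 + 5) + 59) = 103*(-13 + 59) = 103*46 = 4738)
Z + f(-215) = 4738 - 11 = 4727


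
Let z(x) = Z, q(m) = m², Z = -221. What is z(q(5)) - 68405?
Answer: -68626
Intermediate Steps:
z(x) = -221
z(q(5)) - 68405 = -221 - 68405 = -68626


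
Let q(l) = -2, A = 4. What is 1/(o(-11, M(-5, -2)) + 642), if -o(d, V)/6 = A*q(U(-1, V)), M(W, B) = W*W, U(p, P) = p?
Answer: 1/690 ≈ 0.0014493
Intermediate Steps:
M(W, B) = W²
o(d, V) = 48 (o(d, V) = -24*(-2) = -6*(-8) = 48)
1/(o(-11, M(-5, -2)) + 642) = 1/(48 + 642) = 1/690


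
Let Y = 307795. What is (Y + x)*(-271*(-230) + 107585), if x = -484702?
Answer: -30059152905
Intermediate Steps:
(Y + x)*(-271*(-230) + 107585) = (307795 - 484702)*(-271*(-230) + 107585) = -176907*(62330 + 107585) = -176907*169915 = -30059152905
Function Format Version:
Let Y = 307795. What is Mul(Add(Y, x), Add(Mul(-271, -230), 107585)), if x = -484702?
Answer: -30059152905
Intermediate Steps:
Mul(Add(Y, x), Add(Mul(-271, -230), 107585)) = Mul(Add(307795, -484702), Add(Mul(-271, -230), 107585)) = Mul(-176907, Add(62330, 107585)) = Mul(-176907, 169915) = -30059152905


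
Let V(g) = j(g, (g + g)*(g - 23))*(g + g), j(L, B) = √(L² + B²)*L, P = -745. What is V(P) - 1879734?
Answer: -1879734 + 826987250*√2359297 ≈ 1.2703e+12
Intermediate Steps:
j(L, B) = L*√(B² + L²) (j(L, B) = √(B² + L²)*L = L*√(B² + L²))
V(g) = 2*g²*√(g² + 4*g²*(-23 + g)²) (V(g) = (g*√(((g + g)*(g - 23))² + g²))*(g + g) = (g*√(((2*g)*(-23 + g))² + g²))*(2*g) = (g*√((2*g*(-23 + g))² + g²))*(2*g) = (g*√(4*g²*(-23 + g)² + g²))*(2*g) = (g*√(g² + 4*g²*(-23 + g)²))*(2*g) = 2*g²*√(g² + 4*g²*(-23 + g)²))
V(P) - 1879734 = 2*(-745)²*√((-745)²*(1 + 4*(-23 - 745)²)) - 1879734 = 2*555025*√(555025*(1 + 4*(-768)²)) - 1879734 = 2*555025*√(555025*(1 + 4*589824)) - 1879734 = 2*555025*√(555025*(1 + 2359296)) - 1879734 = 2*555025*√(555025*2359297) - 1879734 = 2*555025*√1309468817425 - 1879734 = 2*555025*(745*√2359297) - 1879734 = 826987250*√2359297 - 1879734 = -1879734 + 826987250*√2359297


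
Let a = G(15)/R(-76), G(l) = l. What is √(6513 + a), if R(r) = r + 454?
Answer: √11489002/42 ≈ 80.703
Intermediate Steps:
R(r) = 454 + r
a = 5/126 (a = 15/(454 - 76) = 15/378 = 15*(1/378) = 5/126 ≈ 0.039683)
√(6513 + a) = √(6513 + 5/126) = √(820643/126) = √11489002/42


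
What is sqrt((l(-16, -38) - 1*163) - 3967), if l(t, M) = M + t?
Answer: 2*I*sqrt(1046) ≈ 64.684*I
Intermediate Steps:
sqrt((l(-16, -38) - 1*163) - 3967) = sqrt(((-38 - 16) - 1*163) - 3967) = sqrt((-54 - 163) - 3967) = sqrt(-217 - 3967) = sqrt(-4184) = 2*I*sqrt(1046)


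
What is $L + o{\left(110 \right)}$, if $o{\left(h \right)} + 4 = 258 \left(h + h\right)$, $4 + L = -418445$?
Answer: $-361693$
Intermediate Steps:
$L = -418449$ ($L = -4 - 418445 = -418449$)
$o{\left(h \right)} = -4 + 516 h$ ($o{\left(h \right)} = -4 + 258 \left(h + h\right) = -4 + 258 \cdot 2 h = -4 + 516 h$)
$L + o{\left(110 \right)} = -418449 + \left(-4 + 516 \cdot 110\right) = -418449 + \left(-4 + 56760\right) = -418449 + 56756 = -361693$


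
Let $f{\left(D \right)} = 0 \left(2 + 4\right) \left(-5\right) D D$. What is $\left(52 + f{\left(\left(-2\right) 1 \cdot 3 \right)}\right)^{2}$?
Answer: $2704$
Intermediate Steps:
$f{\left(D \right)} = 0$ ($f{\left(D \right)} = 0 \cdot 6 \left(-5\right) D^{2} = 0 \left(-30\right) D^{2} = 0 D^{2} = 0$)
$\left(52 + f{\left(\left(-2\right) 1 \cdot 3 \right)}\right)^{2} = \left(52 + 0\right)^{2} = 52^{2} = 2704$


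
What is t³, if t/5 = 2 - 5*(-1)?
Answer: 42875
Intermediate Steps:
t = 35 (t = 5*(2 - 5*(-1)) = 5*(2 + 5) = 5*7 = 35)
t³ = 35³ = 42875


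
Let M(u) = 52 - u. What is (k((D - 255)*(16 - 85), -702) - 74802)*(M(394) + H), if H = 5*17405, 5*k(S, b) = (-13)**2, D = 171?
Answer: -32405659403/5 ≈ -6.4811e+9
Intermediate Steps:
k(S, b) = 169/5 (k(S, b) = (1/5)*(-13)**2 = (1/5)*169 = 169/5)
H = 87025
(k((D - 255)*(16 - 85), -702) - 74802)*(M(394) + H) = (169/5 - 74802)*((52 - 1*394) + 87025) = -373841*((52 - 394) + 87025)/5 = -373841*(-342 + 87025)/5 = -373841/5*86683 = -32405659403/5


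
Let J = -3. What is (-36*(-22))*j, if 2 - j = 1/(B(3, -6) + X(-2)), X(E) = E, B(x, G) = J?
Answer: 8712/5 ≈ 1742.4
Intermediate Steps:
B(x, G) = -3
j = 11/5 (j = 2 - 1/(-3 - 2) = 2 - 1/(-5) = 2 - 1*(-⅕) = 2 + ⅕ = 11/5 ≈ 2.2000)
(-36*(-22))*j = -36*(-22)*(11/5) = 792*(11/5) = 8712/5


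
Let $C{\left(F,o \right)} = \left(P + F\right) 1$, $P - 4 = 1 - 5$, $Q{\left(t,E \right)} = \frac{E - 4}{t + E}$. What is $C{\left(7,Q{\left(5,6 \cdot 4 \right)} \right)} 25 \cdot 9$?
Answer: $1575$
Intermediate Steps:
$Q{\left(t,E \right)} = \frac{-4 + E}{E + t}$
$P = 0$ ($P = 4 + \left(1 - 5\right) = 4 - 4 = 0$)
$C{\left(F,o \right)} = F$ ($C{\left(F,o \right)} = \left(0 + F\right) 1 = F 1 = F$)
$C{\left(7,Q{\left(5,6 \cdot 4 \right)} \right)} 25 \cdot 9 = 7 \cdot 25 \cdot 9 = 175 \cdot 9 = 1575$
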